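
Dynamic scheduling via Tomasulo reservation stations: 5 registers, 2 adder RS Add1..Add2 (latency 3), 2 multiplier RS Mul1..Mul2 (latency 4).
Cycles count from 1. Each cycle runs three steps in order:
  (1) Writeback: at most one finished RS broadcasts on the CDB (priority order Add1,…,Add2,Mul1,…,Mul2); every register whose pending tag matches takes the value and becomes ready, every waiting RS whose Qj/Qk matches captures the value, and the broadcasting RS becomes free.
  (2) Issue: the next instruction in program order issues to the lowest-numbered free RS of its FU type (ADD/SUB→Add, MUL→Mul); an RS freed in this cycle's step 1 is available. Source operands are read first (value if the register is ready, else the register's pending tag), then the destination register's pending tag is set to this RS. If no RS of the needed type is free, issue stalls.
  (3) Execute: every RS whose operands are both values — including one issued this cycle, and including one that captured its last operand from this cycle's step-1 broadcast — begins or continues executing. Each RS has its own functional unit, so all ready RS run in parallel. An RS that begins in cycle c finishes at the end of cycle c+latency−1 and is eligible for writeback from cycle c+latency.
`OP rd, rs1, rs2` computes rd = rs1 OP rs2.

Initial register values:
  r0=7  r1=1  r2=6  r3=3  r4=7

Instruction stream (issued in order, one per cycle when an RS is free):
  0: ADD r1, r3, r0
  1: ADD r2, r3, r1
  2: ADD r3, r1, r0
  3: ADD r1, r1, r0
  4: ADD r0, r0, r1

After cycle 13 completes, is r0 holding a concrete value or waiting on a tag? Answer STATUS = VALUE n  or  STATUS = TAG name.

  c1: issue ADD r1<-Add1  regs: r0:7,r1:Add1,r2:6,r3:3,r4:7
  c2: issue ADD r2<-Add2  regs: r0:7,r1:Add1,r2:Add2,r3:3,r4:7
  c3: stall  regs: r0:7,r1:Add1,r2:Add2,r3:3,r4:7
  c4: CDB Add1=10; issue ADD r3<-Add1  regs: r0:7,r1:10,r2:Add2,r3:Add1,r4:7
  c5: stall  regs: r0:7,r1:10,r2:Add2,r3:Add1,r4:7
  c6: stall  regs: r0:7,r1:10,r2:Add2,r3:Add1,r4:7
  c7: CDB Add1=17; issue ADD r1<-Add1  regs: r0:7,r1:Add1,r2:Add2,r3:17,r4:7
  c8: CDB Add2=13; issue ADD r0<-Add2  regs: r0:Add2,r1:Add1,r2:13,r3:17,r4:7
  c9: -  regs: r0:Add2,r1:Add1,r2:13,r3:17,r4:7
  c10: CDB Add1=17  regs: r0:Add2,r1:17,r2:13,r3:17,r4:7
  c11: -  regs: r0:Add2,r1:17,r2:13,r3:17,r4:7
  c12: -  regs: r0:Add2,r1:17,r2:13,r3:17,r4:7
  c13: CDB Add2=24  regs: r0:24,r1:17,r2:13,r3:17,r4:7

STATUS = VALUE 24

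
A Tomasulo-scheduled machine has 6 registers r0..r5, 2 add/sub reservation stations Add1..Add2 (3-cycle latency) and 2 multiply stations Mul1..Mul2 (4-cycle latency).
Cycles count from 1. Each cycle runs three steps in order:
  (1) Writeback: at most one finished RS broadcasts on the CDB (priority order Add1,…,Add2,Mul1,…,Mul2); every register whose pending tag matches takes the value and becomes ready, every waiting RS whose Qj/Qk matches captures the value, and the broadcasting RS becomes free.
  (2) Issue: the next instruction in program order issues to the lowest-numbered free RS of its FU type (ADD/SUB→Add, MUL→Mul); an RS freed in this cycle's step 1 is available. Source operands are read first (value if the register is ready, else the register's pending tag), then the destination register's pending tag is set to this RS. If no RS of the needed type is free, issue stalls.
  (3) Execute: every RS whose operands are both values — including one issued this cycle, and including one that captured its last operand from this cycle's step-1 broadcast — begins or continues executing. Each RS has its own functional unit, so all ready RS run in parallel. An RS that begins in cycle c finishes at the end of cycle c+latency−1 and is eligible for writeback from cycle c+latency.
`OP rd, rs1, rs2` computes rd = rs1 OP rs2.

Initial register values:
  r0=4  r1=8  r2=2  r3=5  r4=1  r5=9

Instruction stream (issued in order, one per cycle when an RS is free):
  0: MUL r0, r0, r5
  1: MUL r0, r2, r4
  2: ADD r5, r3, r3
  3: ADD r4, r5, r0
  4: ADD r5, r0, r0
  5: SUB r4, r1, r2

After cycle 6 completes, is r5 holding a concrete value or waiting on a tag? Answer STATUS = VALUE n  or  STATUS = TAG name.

STATUS = TAG Add1

cycle 1: issue MUL r0<-Mul1 // r0:Mul1,r1:8,r2:2,r3:5,r4:1,r5:9
cycle 2: issue MUL r0<-Mul2 // r0:Mul2,r1:8,r2:2,r3:5,r4:1,r5:9
cycle 3: issue ADD r5<-Add1 // r0:Mul2,r1:8,r2:2,r3:5,r4:1,r5:Add1
cycle 4: issue ADD r4<-Add2 // r0:Mul2,r1:8,r2:2,r3:5,r4:Add2,r5:Add1
cycle 5: CDB Mul1=36; stall // r0:Mul2,r1:8,r2:2,r3:5,r4:Add2,r5:Add1
cycle 6: CDB Add1=10; issue ADD r5<-Add1 // r0:Mul2,r1:8,r2:2,r3:5,r4:Add2,r5:Add1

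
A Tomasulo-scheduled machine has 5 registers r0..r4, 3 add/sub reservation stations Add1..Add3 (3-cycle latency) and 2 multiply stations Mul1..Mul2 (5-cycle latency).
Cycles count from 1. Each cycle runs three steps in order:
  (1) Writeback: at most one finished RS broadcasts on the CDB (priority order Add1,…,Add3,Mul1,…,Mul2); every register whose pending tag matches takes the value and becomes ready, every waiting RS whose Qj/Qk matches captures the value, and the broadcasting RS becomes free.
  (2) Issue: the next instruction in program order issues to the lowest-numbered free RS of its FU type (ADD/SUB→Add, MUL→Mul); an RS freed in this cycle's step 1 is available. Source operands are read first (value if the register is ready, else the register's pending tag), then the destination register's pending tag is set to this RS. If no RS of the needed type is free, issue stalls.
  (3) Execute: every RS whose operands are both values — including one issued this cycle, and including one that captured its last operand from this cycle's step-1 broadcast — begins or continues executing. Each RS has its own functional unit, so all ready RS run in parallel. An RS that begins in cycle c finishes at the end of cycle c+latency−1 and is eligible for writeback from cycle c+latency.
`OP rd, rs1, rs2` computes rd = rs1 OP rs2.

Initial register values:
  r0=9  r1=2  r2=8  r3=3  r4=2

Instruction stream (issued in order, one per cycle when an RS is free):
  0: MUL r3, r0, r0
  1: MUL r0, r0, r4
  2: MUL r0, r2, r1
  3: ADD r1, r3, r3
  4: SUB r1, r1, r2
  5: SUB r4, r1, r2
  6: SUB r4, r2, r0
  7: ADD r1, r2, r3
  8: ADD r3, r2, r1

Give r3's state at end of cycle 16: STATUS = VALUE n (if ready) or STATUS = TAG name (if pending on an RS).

cycle 1: issue MUL r3<-Mul1 // r0:9,r1:2,r2:8,r3:Mul1,r4:2
cycle 2: issue MUL r0<-Mul2 // r0:Mul2,r1:2,r2:8,r3:Mul1,r4:2
cycle 3: stall // r0:Mul2,r1:2,r2:8,r3:Mul1,r4:2
cycle 4: stall // r0:Mul2,r1:2,r2:8,r3:Mul1,r4:2
cycle 5: stall // r0:Mul2,r1:2,r2:8,r3:Mul1,r4:2
cycle 6: CDB Mul1=81; issue MUL r0<-Mul1 // r0:Mul1,r1:2,r2:8,r3:81,r4:2
cycle 7: CDB Mul2=18; issue ADD r1<-Add1 // r0:Mul1,r1:Add1,r2:8,r3:81,r4:2
cycle 8: issue SUB r1<-Add2 // r0:Mul1,r1:Add2,r2:8,r3:81,r4:2
cycle 9: issue SUB r4<-Add3 // r0:Mul1,r1:Add2,r2:8,r3:81,r4:Add3
cycle 10: CDB Add1=162; issue SUB r4<-Add1 // r0:Mul1,r1:Add2,r2:8,r3:81,r4:Add1
cycle 11: CDB Mul1=16; stall // r0:16,r1:Add2,r2:8,r3:81,r4:Add1
cycle 12: stall // r0:16,r1:Add2,r2:8,r3:81,r4:Add1
cycle 13: CDB Add2=154; issue ADD r1<-Add2 // r0:16,r1:Add2,r2:8,r3:81,r4:Add1
cycle 14: CDB Add1=-8; issue ADD r3<-Add1 // r0:16,r1:Add2,r2:8,r3:Add1,r4:-8
cycle 15: - // r0:16,r1:Add2,r2:8,r3:Add1,r4:-8
cycle 16: CDB Add2=89 // r0:16,r1:89,r2:8,r3:Add1,r4:-8

STATUS = TAG Add1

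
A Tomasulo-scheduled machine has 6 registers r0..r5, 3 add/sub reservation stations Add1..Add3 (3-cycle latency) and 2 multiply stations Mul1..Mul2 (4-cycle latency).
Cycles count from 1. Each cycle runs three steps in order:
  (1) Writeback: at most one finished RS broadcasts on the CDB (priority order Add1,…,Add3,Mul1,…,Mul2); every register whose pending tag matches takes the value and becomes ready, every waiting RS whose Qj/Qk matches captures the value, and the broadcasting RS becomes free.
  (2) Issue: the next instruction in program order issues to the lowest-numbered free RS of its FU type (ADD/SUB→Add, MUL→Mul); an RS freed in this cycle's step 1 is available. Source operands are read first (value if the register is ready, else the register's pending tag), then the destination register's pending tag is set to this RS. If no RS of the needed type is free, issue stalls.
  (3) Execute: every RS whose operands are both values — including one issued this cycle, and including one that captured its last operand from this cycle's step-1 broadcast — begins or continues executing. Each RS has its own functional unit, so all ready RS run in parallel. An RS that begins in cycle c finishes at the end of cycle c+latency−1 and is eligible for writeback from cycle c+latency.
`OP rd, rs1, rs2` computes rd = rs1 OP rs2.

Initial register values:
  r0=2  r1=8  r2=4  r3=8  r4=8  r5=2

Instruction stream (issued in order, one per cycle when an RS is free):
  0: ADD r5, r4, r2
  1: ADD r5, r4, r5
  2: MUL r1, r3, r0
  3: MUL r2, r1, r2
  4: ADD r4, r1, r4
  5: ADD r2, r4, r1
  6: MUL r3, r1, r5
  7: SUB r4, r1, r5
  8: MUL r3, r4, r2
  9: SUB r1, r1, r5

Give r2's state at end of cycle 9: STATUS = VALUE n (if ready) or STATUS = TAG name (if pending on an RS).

cycle 1: issue ADD r5<-Add1 // r0:2,r1:8,r2:4,r3:8,r4:8,r5:Add1
cycle 2: issue ADD r5<-Add2 // r0:2,r1:8,r2:4,r3:8,r4:8,r5:Add2
cycle 3: issue MUL r1<-Mul1 // r0:2,r1:Mul1,r2:4,r3:8,r4:8,r5:Add2
cycle 4: CDB Add1=12; issue MUL r2<-Mul2 // r0:2,r1:Mul1,r2:Mul2,r3:8,r4:8,r5:Add2
cycle 5: issue ADD r4<-Add1 // r0:2,r1:Mul1,r2:Mul2,r3:8,r4:Add1,r5:Add2
cycle 6: issue ADD r2<-Add3 // r0:2,r1:Mul1,r2:Add3,r3:8,r4:Add1,r5:Add2
cycle 7: CDB Add2=20; stall // r0:2,r1:Mul1,r2:Add3,r3:8,r4:Add1,r5:20
cycle 8: CDB Mul1=16; issue MUL r3<-Mul1 // r0:2,r1:16,r2:Add3,r3:Mul1,r4:Add1,r5:20
cycle 9: issue SUB r4<-Add2 // r0:2,r1:16,r2:Add3,r3:Mul1,r4:Add2,r5:20

STATUS = TAG Add3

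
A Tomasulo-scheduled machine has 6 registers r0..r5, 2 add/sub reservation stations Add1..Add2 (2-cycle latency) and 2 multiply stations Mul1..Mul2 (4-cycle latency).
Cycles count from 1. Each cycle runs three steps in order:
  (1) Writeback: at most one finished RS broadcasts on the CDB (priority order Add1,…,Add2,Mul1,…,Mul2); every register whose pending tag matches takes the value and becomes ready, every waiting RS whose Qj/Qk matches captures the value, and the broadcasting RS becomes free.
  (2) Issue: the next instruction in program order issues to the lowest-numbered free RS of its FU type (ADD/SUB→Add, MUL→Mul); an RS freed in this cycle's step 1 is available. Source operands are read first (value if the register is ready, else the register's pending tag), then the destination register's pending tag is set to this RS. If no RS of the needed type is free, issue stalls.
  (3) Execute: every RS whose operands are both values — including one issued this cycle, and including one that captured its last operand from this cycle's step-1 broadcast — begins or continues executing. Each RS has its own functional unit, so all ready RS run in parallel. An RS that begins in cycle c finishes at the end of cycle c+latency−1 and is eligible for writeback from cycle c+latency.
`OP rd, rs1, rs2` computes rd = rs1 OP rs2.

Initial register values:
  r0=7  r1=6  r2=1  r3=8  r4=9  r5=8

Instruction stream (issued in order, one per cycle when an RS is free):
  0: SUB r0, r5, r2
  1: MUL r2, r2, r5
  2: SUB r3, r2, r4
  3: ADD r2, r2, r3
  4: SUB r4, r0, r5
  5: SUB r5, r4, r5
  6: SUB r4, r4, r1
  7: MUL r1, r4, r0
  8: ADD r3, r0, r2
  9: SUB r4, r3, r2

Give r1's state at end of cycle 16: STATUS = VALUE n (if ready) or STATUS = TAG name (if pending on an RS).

STATUS = TAG Mul1

  c1: issue SUB r0<-Add1  regs: r0:Add1,r1:6,r2:1,r3:8,r4:9,r5:8
  c2: issue MUL r2<-Mul1  regs: r0:Add1,r1:6,r2:Mul1,r3:8,r4:9,r5:8
  c3: CDB Add1=7; issue SUB r3<-Add1  regs: r0:7,r1:6,r2:Mul1,r3:Add1,r4:9,r5:8
  c4: issue ADD r2<-Add2  regs: r0:7,r1:6,r2:Add2,r3:Add1,r4:9,r5:8
  c5: stall  regs: r0:7,r1:6,r2:Add2,r3:Add1,r4:9,r5:8
  c6: CDB Mul1=8; stall  regs: r0:7,r1:6,r2:Add2,r3:Add1,r4:9,r5:8
  c7: stall  regs: r0:7,r1:6,r2:Add2,r3:Add1,r4:9,r5:8
  c8: CDB Add1=-1; issue SUB r4<-Add1  regs: r0:7,r1:6,r2:Add2,r3:-1,r4:Add1,r5:8
  c9: stall  regs: r0:7,r1:6,r2:Add2,r3:-1,r4:Add1,r5:8
  c10: CDB Add1=-1; issue SUB r5<-Add1  regs: r0:7,r1:6,r2:Add2,r3:-1,r4:-1,r5:Add1
  c11: CDB Add2=7; issue SUB r4<-Add2  regs: r0:7,r1:6,r2:7,r3:-1,r4:Add2,r5:Add1
  c12: CDB Add1=-9; issue MUL r1<-Mul1  regs: r0:7,r1:Mul1,r2:7,r3:-1,r4:Add2,r5:-9
  c13: CDB Add2=-7; issue ADD r3<-Add1  regs: r0:7,r1:Mul1,r2:7,r3:Add1,r4:-7,r5:-9
  c14: issue SUB r4<-Add2  regs: r0:7,r1:Mul1,r2:7,r3:Add1,r4:Add2,r5:-9
  c15: CDB Add1=14  regs: r0:7,r1:Mul1,r2:7,r3:14,r4:Add2,r5:-9
  c16: -  regs: r0:7,r1:Mul1,r2:7,r3:14,r4:Add2,r5:-9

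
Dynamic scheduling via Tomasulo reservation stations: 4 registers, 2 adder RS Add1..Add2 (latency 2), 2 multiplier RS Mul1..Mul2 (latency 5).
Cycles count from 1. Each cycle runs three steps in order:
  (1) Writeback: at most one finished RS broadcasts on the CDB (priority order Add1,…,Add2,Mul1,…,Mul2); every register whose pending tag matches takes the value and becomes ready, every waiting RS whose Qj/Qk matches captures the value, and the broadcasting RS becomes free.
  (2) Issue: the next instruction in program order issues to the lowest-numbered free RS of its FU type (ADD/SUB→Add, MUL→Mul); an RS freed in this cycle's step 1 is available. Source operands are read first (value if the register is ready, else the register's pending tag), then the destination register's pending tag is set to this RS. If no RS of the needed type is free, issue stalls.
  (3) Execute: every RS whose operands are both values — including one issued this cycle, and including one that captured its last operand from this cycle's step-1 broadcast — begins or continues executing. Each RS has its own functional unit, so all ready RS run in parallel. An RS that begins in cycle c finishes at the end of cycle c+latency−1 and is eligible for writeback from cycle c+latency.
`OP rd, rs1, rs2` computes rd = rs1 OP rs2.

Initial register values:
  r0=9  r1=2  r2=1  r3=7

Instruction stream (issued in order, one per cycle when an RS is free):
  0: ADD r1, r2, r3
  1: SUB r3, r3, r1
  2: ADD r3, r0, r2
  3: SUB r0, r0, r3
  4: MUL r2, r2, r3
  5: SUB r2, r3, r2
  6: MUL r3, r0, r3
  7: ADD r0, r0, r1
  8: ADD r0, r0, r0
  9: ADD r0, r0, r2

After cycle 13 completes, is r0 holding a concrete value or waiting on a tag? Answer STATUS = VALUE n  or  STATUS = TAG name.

  c1: issue ADD r1<-Add1  regs: r0:9,r1:Add1,r2:1,r3:7
  c2: issue SUB r3<-Add2  regs: r0:9,r1:Add1,r2:1,r3:Add2
  c3: CDB Add1=8; issue ADD r3<-Add1  regs: r0:9,r1:8,r2:1,r3:Add1
  c4: stall  regs: r0:9,r1:8,r2:1,r3:Add1
  c5: CDB Add1=10; issue SUB r0<-Add1  regs: r0:Add1,r1:8,r2:1,r3:10
  c6: CDB Add2=-1; issue MUL r2<-Mul1  regs: r0:Add1,r1:8,r2:Mul1,r3:10
  c7: CDB Add1=-1; issue SUB r2<-Add1  regs: r0:-1,r1:8,r2:Add1,r3:10
  c8: issue MUL r3<-Mul2  regs: r0:-1,r1:8,r2:Add1,r3:Mul2
  c9: issue ADD r0<-Add2  regs: r0:Add2,r1:8,r2:Add1,r3:Mul2
  c10: stall  regs: r0:Add2,r1:8,r2:Add1,r3:Mul2
  c11: CDB Add2=7; issue ADD r0<-Add2  regs: r0:Add2,r1:8,r2:Add1,r3:Mul2
  c12: CDB Mul1=10; stall  regs: r0:Add2,r1:8,r2:Add1,r3:Mul2
  c13: CDB Add2=14; issue ADD r0<-Add2  regs: r0:Add2,r1:8,r2:Add1,r3:Mul2

STATUS = TAG Add2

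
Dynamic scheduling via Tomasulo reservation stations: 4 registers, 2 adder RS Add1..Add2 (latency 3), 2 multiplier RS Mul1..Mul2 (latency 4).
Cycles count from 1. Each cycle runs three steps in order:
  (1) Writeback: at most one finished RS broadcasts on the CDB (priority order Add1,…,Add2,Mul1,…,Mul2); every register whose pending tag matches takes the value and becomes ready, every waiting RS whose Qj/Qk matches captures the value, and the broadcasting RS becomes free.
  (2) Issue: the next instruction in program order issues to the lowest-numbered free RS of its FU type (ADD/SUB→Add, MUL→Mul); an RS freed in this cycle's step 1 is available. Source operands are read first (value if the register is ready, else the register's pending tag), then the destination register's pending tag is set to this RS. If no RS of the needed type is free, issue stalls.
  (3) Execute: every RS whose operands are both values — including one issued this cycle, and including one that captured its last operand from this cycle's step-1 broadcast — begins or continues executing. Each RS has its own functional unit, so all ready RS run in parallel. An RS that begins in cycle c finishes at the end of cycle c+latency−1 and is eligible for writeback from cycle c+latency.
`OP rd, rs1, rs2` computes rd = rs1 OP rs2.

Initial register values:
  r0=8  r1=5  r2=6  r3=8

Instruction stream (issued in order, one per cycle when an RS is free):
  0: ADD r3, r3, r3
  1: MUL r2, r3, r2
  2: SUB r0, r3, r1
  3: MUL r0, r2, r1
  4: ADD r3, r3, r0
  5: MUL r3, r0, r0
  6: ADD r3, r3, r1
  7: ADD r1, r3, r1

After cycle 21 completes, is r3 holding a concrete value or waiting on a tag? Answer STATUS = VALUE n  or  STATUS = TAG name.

STATUS = VALUE 230405

c1: issue ADD r3<-Add1 | r0:8,r1:5,r2:6,r3:Add1
c2: issue MUL r2<-Mul1 | r0:8,r1:5,r2:Mul1,r3:Add1
c3: issue SUB r0<-Add2 | r0:Add2,r1:5,r2:Mul1,r3:Add1
c4: CDB Add1=16; issue MUL r0<-Mul2 | r0:Mul2,r1:5,r2:Mul1,r3:16
c5: issue ADD r3<-Add1 | r0:Mul2,r1:5,r2:Mul1,r3:Add1
c6: stall | r0:Mul2,r1:5,r2:Mul1,r3:Add1
c7: CDB Add2=11; stall | r0:Mul2,r1:5,r2:Mul1,r3:Add1
c8: CDB Mul1=96; issue MUL r3<-Mul1 | r0:Mul2,r1:5,r2:96,r3:Mul1
c9: issue ADD r3<-Add2 | r0:Mul2,r1:5,r2:96,r3:Add2
c10: stall | r0:Mul2,r1:5,r2:96,r3:Add2
c11: stall | r0:Mul2,r1:5,r2:96,r3:Add2
c12: CDB Mul2=480; stall | r0:480,r1:5,r2:96,r3:Add2
c13: stall | r0:480,r1:5,r2:96,r3:Add2
c14: stall | r0:480,r1:5,r2:96,r3:Add2
c15: CDB Add1=496; issue ADD r1<-Add1 | r0:480,r1:Add1,r2:96,r3:Add2
c16: CDB Mul1=230400 | r0:480,r1:Add1,r2:96,r3:Add2
c17: - | r0:480,r1:Add1,r2:96,r3:Add2
c18: - | r0:480,r1:Add1,r2:96,r3:Add2
c19: CDB Add2=230405 | r0:480,r1:Add1,r2:96,r3:230405
c20: - | r0:480,r1:Add1,r2:96,r3:230405
c21: - | r0:480,r1:Add1,r2:96,r3:230405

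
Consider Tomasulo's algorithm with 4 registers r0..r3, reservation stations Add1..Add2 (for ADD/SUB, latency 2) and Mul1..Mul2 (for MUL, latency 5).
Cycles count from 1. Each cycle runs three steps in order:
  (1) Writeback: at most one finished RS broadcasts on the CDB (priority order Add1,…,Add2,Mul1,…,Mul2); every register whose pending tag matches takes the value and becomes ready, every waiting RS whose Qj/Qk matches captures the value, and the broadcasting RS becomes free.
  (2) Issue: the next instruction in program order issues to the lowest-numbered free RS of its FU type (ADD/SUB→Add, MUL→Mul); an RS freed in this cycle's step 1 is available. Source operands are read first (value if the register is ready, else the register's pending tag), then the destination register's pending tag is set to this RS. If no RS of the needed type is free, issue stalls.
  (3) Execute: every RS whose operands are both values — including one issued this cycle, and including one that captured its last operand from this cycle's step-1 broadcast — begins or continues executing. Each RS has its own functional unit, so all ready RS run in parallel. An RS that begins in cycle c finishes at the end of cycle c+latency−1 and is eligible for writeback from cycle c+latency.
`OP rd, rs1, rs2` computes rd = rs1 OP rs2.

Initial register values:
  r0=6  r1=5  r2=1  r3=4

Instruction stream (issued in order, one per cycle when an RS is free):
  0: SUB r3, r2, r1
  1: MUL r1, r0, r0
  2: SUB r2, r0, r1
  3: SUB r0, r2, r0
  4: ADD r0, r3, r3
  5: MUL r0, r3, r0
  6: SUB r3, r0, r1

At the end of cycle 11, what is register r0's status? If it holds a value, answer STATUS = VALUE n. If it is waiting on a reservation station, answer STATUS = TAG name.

STATUS = TAG Mul1

cycle 1: issue SUB r3<-Add1 // r0:6,r1:5,r2:1,r3:Add1
cycle 2: issue MUL r1<-Mul1 // r0:6,r1:Mul1,r2:1,r3:Add1
cycle 3: CDB Add1=-4; issue SUB r2<-Add1 // r0:6,r1:Mul1,r2:Add1,r3:-4
cycle 4: issue SUB r0<-Add2 // r0:Add2,r1:Mul1,r2:Add1,r3:-4
cycle 5: stall // r0:Add2,r1:Mul1,r2:Add1,r3:-4
cycle 6: stall // r0:Add2,r1:Mul1,r2:Add1,r3:-4
cycle 7: CDB Mul1=36; stall // r0:Add2,r1:36,r2:Add1,r3:-4
cycle 8: stall // r0:Add2,r1:36,r2:Add1,r3:-4
cycle 9: CDB Add1=-30; issue ADD r0<-Add1 // r0:Add1,r1:36,r2:-30,r3:-4
cycle 10: issue MUL r0<-Mul1 // r0:Mul1,r1:36,r2:-30,r3:-4
cycle 11: CDB Add1=-8; issue SUB r3<-Add1 // r0:Mul1,r1:36,r2:-30,r3:Add1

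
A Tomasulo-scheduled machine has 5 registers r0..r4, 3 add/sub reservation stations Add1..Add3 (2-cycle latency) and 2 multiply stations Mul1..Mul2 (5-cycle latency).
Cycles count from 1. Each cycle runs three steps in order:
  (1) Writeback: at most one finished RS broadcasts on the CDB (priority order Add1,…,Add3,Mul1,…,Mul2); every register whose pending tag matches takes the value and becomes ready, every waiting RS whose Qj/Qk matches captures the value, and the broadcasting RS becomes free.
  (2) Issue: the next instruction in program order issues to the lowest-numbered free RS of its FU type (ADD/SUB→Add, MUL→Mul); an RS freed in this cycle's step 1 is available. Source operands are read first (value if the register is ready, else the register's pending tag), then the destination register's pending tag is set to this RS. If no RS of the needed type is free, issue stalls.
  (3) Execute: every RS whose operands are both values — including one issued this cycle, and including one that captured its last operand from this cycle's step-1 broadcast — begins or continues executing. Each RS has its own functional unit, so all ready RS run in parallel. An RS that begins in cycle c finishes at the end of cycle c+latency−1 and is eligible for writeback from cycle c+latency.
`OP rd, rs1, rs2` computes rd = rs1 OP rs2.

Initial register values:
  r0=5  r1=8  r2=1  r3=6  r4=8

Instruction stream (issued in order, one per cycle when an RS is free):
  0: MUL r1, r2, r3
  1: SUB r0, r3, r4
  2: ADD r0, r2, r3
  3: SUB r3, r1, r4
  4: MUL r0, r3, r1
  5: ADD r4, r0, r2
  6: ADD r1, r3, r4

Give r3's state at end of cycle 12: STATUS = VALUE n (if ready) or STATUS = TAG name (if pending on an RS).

  c1: issue MUL r1<-Mul1  regs: r0:5,r1:Mul1,r2:1,r3:6,r4:8
  c2: issue SUB r0<-Add1  regs: r0:Add1,r1:Mul1,r2:1,r3:6,r4:8
  c3: issue ADD r0<-Add2  regs: r0:Add2,r1:Mul1,r2:1,r3:6,r4:8
  c4: CDB Add1=-2; issue SUB r3<-Add1  regs: r0:Add2,r1:Mul1,r2:1,r3:Add1,r4:8
  c5: CDB Add2=7; issue MUL r0<-Mul2  regs: r0:Mul2,r1:Mul1,r2:1,r3:Add1,r4:8
  c6: CDB Mul1=6; issue ADD r4<-Add2  regs: r0:Mul2,r1:6,r2:1,r3:Add1,r4:Add2
  c7: issue ADD r1<-Add3  regs: r0:Mul2,r1:Add3,r2:1,r3:Add1,r4:Add2
  c8: CDB Add1=-2  regs: r0:Mul2,r1:Add3,r2:1,r3:-2,r4:Add2
  c9: -  regs: r0:Mul2,r1:Add3,r2:1,r3:-2,r4:Add2
  c10: -  regs: r0:Mul2,r1:Add3,r2:1,r3:-2,r4:Add2
  c11: -  regs: r0:Mul2,r1:Add3,r2:1,r3:-2,r4:Add2
  c12: -  regs: r0:Mul2,r1:Add3,r2:1,r3:-2,r4:Add2

STATUS = VALUE -2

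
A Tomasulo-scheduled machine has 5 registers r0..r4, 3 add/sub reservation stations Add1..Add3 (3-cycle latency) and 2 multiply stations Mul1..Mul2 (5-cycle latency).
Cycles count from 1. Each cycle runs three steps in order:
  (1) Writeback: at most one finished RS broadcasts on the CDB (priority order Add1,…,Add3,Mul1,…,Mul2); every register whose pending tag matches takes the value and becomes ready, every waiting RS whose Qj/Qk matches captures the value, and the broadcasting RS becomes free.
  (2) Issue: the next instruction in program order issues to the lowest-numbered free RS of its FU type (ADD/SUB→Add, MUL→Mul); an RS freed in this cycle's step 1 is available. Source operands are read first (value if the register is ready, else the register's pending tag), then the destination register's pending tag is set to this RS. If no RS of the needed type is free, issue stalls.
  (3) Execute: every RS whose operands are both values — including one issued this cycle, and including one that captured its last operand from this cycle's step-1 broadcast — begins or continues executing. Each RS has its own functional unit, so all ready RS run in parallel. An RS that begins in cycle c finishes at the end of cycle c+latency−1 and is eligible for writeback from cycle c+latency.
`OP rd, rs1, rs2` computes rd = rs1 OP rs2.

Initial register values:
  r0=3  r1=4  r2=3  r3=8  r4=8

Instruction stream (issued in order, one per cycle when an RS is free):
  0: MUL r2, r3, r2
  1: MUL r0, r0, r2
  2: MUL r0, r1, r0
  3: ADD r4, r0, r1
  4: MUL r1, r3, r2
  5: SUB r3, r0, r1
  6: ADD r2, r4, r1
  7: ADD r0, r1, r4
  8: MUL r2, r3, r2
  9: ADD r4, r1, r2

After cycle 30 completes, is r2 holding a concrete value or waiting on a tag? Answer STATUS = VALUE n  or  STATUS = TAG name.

STATUS = VALUE 46464

  c1: issue MUL r2<-Mul1  regs: r0:3,r1:4,r2:Mul1,r3:8,r4:8
  c2: issue MUL r0<-Mul2  regs: r0:Mul2,r1:4,r2:Mul1,r3:8,r4:8
  c3: stall  regs: r0:Mul2,r1:4,r2:Mul1,r3:8,r4:8
  c4: stall  regs: r0:Mul2,r1:4,r2:Mul1,r3:8,r4:8
  c5: stall  regs: r0:Mul2,r1:4,r2:Mul1,r3:8,r4:8
  c6: CDB Mul1=24; issue MUL r0<-Mul1  regs: r0:Mul1,r1:4,r2:24,r3:8,r4:8
  c7: issue ADD r4<-Add1  regs: r0:Mul1,r1:4,r2:24,r3:8,r4:Add1
  c8: stall  regs: r0:Mul1,r1:4,r2:24,r3:8,r4:Add1
  c9: stall  regs: r0:Mul1,r1:4,r2:24,r3:8,r4:Add1
  c10: stall  regs: r0:Mul1,r1:4,r2:24,r3:8,r4:Add1
  c11: CDB Mul2=72; issue MUL r1<-Mul2  regs: r0:Mul1,r1:Mul2,r2:24,r3:8,r4:Add1
  c12: issue SUB r3<-Add2  regs: r0:Mul1,r1:Mul2,r2:24,r3:Add2,r4:Add1
  c13: issue ADD r2<-Add3  regs: r0:Mul1,r1:Mul2,r2:Add3,r3:Add2,r4:Add1
  c14: stall  regs: r0:Mul1,r1:Mul2,r2:Add3,r3:Add2,r4:Add1
  c15: stall  regs: r0:Mul1,r1:Mul2,r2:Add3,r3:Add2,r4:Add1
  c16: CDB Mul1=288; stall  regs: r0:288,r1:Mul2,r2:Add3,r3:Add2,r4:Add1
  c17: CDB Mul2=192; stall  regs: r0:288,r1:192,r2:Add3,r3:Add2,r4:Add1
  c18: stall  regs: r0:288,r1:192,r2:Add3,r3:Add2,r4:Add1
  c19: CDB Add1=292; issue ADD r0<-Add1  regs: r0:Add1,r1:192,r2:Add3,r3:Add2,r4:292
  c20: CDB Add2=96; issue MUL r2<-Mul1  regs: r0:Add1,r1:192,r2:Mul1,r3:96,r4:292
  c21: issue ADD r4<-Add2  regs: r0:Add1,r1:192,r2:Mul1,r3:96,r4:Add2
  c22: CDB Add1=484  regs: r0:484,r1:192,r2:Mul1,r3:96,r4:Add2
  c23: CDB Add3=484  regs: r0:484,r1:192,r2:Mul1,r3:96,r4:Add2
  c24: -  regs: r0:484,r1:192,r2:Mul1,r3:96,r4:Add2
  c25: -  regs: r0:484,r1:192,r2:Mul1,r3:96,r4:Add2
  c26: -  regs: r0:484,r1:192,r2:Mul1,r3:96,r4:Add2
  c27: -  regs: r0:484,r1:192,r2:Mul1,r3:96,r4:Add2
  c28: CDB Mul1=46464  regs: r0:484,r1:192,r2:46464,r3:96,r4:Add2
  c29: -  regs: r0:484,r1:192,r2:46464,r3:96,r4:Add2
  c30: -  regs: r0:484,r1:192,r2:46464,r3:96,r4:Add2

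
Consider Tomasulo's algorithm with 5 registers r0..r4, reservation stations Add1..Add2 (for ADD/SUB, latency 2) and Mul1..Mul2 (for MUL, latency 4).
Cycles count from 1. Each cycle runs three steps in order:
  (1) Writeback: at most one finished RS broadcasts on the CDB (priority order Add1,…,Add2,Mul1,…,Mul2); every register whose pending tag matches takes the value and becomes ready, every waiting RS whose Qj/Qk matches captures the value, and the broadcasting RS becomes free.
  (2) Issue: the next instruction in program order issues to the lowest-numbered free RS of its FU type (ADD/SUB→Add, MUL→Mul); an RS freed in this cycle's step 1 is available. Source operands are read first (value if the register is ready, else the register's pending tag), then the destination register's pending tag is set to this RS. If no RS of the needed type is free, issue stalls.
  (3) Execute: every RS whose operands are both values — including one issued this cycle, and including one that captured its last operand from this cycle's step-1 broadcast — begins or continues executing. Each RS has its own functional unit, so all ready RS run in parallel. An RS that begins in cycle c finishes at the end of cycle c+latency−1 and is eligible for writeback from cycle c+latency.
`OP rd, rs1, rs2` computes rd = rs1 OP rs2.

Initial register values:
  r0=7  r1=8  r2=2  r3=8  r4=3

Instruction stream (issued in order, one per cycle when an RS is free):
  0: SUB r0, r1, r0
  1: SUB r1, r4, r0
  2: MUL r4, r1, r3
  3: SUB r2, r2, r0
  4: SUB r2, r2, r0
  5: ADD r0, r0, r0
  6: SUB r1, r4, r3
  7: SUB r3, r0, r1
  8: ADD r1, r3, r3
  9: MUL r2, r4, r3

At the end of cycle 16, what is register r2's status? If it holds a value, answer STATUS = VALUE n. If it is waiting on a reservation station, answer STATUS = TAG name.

STATUS = TAG Mul1

  c1: issue SUB r0<-Add1  regs: r0:Add1,r1:8,r2:2,r3:8,r4:3
  c2: issue SUB r1<-Add2  regs: r0:Add1,r1:Add2,r2:2,r3:8,r4:3
  c3: CDB Add1=1; issue MUL r4<-Mul1  regs: r0:1,r1:Add2,r2:2,r3:8,r4:Mul1
  c4: issue SUB r2<-Add1  regs: r0:1,r1:Add2,r2:Add1,r3:8,r4:Mul1
  c5: CDB Add2=2; issue SUB r2<-Add2  regs: r0:1,r1:2,r2:Add2,r3:8,r4:Mul1
  c6: CDB Add1=1; issue ADD r0<-Add1  regs: r0:Add1,r1:2,r2:Add2,r3:8,r4:Mul1
  c7: stall  regs: r0:Add1,r1:2,r2:Add2,r3:8,r4:Mul1
  c8: CDB Add1=2; issue SUB r1<-Add1  regs: r0:2,r1:Add1,r2:Add2,r3:8,r4:Mul1
  c9: CDB Add2=0; issue SUB r3<-Add2  regs: r0:2,r1:Add1,r2:0,r3:Add2,r4:Mul1
  c10: CDB Mul1=16; stall  regs: r0:2,r1:Add1,r2:0,r3:Add2,r4:16
  c11: stall  regs: r0:2,r1:Add1,r2:0,r3:Add2,r4:16
  c12: CDB Add1=8; issue ADD r1<-Add1  regs: r0:2,r1:Add1,r2:0,r3:Add2,r4:16
  c13: issue MUL r2<-Mul1  regs: r0:2,r1:Add1,r2:Mul1,r3:Add2,r4:16
  c14: CDB Add2=-6  regs: r0:2,r1:Add1,r2:Mul1,r3:-6,r4:16
  c15: -  regs: r0:2,r1:Add1,r2:Mul1,r3:-6,r4:16
  c16: CDB Add1=-12  regs: r0:2,r1:-12,r2:Mul1,r3:-6,r4:16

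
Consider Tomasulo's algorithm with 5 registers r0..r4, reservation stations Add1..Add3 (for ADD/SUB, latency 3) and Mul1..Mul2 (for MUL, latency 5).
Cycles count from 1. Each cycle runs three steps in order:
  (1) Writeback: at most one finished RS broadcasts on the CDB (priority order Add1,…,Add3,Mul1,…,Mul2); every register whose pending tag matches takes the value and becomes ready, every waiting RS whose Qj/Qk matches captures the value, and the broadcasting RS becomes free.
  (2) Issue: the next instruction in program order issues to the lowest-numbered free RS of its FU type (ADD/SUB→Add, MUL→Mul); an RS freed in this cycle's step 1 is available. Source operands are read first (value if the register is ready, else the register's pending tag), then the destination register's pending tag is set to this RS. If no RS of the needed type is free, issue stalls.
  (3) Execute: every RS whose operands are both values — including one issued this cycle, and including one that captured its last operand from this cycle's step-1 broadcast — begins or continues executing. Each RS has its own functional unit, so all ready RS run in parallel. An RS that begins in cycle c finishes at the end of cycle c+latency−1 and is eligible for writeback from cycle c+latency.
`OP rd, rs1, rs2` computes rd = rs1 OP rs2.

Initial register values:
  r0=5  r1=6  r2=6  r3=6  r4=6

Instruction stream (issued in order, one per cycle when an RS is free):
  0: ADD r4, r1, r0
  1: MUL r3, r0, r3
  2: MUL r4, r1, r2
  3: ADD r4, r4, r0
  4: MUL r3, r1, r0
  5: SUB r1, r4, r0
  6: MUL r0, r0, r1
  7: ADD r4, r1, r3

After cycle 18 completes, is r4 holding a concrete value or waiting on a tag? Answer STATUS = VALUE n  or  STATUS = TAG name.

STATUS = VALUE 66

  c1: issue ADD r4<-Add1  regs: r0:5,r1:6,r2:6,r3:6,r4:Add1
  c2: issue MUL r3<-Mul1  regs: r0:5,r1:6,r2:6,r3:Mul1,r4:Add1
  c3: issue MUL r4<-Mul2  regs: r0:5,r1:6,r2:6,r3:Mul1,r4:Mul2
  c4: CDB Add1=11; issue ADD r4<-Add1  regs: r0:5,r1:6,r2:6,r3:Mul1,r4:Add1
  c5: stall  regs: r0:5,r1:6,r2:6,r3:Mul1,r4:Add1
  c6: stall  regs: r0:5,r1:6,r2:6,r3:Mul1,r4:Add1
  c7: CDB Mul1=30; issue MUL r3<-Mul1  regs: r0:5,r1:6,r2:6,r3:Mul1,r4:Add1
  c8: CDB Mul2=36; issue SUB r1<-Add2  regs: r0:5,r1:Add2,r2:6,r3:Mul1,r4:Add1
  c9: issue MUL r0<-Mul2  regs: r0:Mul2,r1:Add2,r2:6,r3:Mul1,r4:Add1
  c10: issue ADD r4<-Add3  regs: r0:Mul2,r1:Add2,r2:6,r3:Mul1,r4:Add3
  c11: CDB Add1=41  regs: r0:Mul2,r1:Add2,r2:6,r3:Mul1,r4:Add3
  c12: CDB Mul1=30  regs: r0:Mul2,r1:Add2,r2:6,r3:30,r4:Add3
  c13: -  regs: r0:Mul2,r1:Add2,r2:6,r3:30,r4:Add3
  c14: CDB Add2=36  regs: r0:Mul2,r1:36,r2:6,r3:30,r4:Add3
  c15: -  regs: r0:Mul2,r1:36,r2:6,r3:30,r4:Add3
  c16: -  regs: r0:Mul2,r1:36,r2:6,r3:30,r4:Add3
  c17: CDB Add3=66  regs: r0:Mul2,r1:36,r2:6,r3:30,r4:66
  c18: -  regs: r0:Mul2,r1:36,r2:6,r3:30,r4:66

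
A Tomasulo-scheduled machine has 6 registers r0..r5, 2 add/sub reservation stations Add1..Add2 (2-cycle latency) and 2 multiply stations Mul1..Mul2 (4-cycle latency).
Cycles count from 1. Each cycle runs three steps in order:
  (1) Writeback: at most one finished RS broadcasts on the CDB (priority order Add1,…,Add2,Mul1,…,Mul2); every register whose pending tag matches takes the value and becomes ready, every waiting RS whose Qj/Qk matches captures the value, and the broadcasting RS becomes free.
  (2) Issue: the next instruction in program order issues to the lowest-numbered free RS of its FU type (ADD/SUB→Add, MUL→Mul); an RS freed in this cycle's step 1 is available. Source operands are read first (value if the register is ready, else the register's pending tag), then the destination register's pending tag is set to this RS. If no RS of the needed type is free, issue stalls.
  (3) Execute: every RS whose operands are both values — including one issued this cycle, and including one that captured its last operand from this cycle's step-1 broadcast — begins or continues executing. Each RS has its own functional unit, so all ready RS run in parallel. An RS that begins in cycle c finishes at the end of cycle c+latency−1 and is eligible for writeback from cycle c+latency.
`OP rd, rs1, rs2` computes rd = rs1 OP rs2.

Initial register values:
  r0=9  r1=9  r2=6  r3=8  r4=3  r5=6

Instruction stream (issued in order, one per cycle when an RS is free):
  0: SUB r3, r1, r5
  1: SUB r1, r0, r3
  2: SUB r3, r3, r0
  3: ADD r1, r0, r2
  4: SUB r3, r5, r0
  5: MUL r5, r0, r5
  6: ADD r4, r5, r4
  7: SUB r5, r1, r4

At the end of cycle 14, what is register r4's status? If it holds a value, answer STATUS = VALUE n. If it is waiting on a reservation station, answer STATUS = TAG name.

c1: issue SUB r3<-Add1 | r0:9,r1:9,r2:6,r3:Add1,r4:3,r5:6
c2: issue SUB r1<-Add2 | r0:9,r1:Add2,r2:6,r3:Add1,r4:3,r5:6
c3: CDB Add1=3; issue SUB r3<-Add1 | r0:9,r1:Add2,r2:6,r3:Add1,r4:3,r5:6
c4: stall | r0:9,r1:Add2,r2:6,r3:Add1,r4:3,r5:6
c5: CDB Add1=-6; issue ADD r1<-Add1 | r0:9,r1:Add1,r2:6,r3:-6,r4:3,r5:6
c6: CDB Add2=6; issue SUB r3<-Add2 | r0:9,r1:Add1,r2:6,r3:Add2,r4:3,r5:6
c7: CDB Add1=15; issue MUL r5<-Mul1 | r0:9,r1:15,r2:6,r3:Add2,r4:3,r5:Mul1
c8: CDB Add2=-3; issue ADD r4<-Add1 | r0:9,r1:15,r2:6,r3:-3,r4:Add1,r5:Mul1
c9: issue SUB r5<-Add2 | r0:9,r1:15,r2:6,r3:-3,r4:Add1,r5:Add2
c10: - | r0:9,r1:15,r2:6,r3:-3,r4:Add1,r5:Add2
c11: CDB Mul1=54 | r0:9,r1:15,r2:6,r3:-3,r4:Add1,r5:Add2
c12: - | r0:9,r1:15,r2:6,r3:-3,r4:Add1,r5:Add2
c13: CDB Add1=57 | r0:9,r1:15,r2:6,r3:-3,r4:57,r5:Add2
c14: - | r0:9,r1:15,r2:6,r3:-3,r4:57,r5:Add2

STATUS = VALUE 57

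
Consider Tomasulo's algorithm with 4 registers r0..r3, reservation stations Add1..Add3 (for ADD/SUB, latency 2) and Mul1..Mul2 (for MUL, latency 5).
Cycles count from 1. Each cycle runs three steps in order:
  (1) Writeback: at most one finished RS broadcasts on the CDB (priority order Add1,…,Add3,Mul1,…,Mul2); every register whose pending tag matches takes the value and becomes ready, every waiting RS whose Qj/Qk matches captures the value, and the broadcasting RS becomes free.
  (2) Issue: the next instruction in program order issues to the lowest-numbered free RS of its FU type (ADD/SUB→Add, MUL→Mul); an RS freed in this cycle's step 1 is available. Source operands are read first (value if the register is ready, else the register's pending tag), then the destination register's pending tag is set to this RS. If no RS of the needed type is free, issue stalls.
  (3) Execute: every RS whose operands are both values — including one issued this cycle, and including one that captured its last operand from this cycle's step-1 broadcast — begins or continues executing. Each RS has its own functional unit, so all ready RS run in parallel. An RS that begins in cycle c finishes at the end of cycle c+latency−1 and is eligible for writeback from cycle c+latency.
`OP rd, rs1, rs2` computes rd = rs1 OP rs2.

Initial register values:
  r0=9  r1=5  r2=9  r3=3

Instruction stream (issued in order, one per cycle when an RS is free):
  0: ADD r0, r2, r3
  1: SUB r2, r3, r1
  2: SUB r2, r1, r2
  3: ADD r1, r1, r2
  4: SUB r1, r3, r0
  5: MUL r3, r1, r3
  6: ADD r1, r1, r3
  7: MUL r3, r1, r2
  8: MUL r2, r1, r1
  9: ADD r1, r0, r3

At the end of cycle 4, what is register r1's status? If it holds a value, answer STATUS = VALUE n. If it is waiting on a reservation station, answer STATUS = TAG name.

cycle 1: issue ADD r0<-Add1 // r0:Add1,r1:5,r2:9,r3:3
cycle 2: issue SUB r2<-Add2 // r0:Add1,r1:5,r2:Add2,r3:3
cycle 3: CDB Add1=12; issue SUB r2<-Add1 // r0:12,r1:5,r2:Add1,r3:3
cycle 4: CDB Add2=-2; issue ADD r1<-Add2 // r0:12,r1:Add2,r2:Add1,r3:3

STATUS = TAG Add2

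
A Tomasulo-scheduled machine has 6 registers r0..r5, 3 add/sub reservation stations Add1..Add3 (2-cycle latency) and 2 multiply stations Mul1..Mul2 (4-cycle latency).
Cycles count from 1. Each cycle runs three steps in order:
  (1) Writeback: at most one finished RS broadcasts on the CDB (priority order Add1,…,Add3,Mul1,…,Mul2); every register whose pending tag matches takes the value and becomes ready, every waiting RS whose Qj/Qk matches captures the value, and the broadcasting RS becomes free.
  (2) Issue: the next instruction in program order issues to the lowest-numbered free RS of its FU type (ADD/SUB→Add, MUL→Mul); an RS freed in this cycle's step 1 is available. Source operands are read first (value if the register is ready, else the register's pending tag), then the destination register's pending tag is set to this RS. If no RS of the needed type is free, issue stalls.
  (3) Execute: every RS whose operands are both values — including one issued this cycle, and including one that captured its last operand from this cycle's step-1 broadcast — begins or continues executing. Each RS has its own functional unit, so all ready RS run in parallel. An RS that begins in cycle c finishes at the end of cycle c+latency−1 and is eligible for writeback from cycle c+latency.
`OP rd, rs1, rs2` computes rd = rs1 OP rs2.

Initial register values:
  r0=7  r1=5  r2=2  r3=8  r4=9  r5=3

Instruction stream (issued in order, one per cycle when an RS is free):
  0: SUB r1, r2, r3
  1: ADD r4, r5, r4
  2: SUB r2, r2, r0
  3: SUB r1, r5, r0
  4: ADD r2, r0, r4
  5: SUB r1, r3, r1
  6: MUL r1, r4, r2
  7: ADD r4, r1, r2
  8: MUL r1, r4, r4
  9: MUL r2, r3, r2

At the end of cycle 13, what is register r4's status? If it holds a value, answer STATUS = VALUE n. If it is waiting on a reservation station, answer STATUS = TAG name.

STATUS = VALUE 247

cycle 1: issue SUB r1<-Add1 // r0:7,r1:Add1,r2:2,r3:8,r4:9,r5:3
cycle 2: issue ADD r4<-Add2 // r0:7,r1:Add1,r2:2,r3:8,r4:Add2,r5:3
cycle 3: CDB Add1=-6; issue SUB r2<-Add1 // r0:7,r1:-6,r2:Add1,r3:8,r4:Add2,r5:3
cycle 4: CDB Add2=12; issue SUB r1<-Add2 // r0:7,r1:Add2,r2:Add1,r3:8,r4:12,r5:3
cycle 5: CDB Add1=-5; issue ADD r2<-Add1 // r0:7,r1:Add2,r2:Add1,r3:8,r4:12,r5:3
cycle 6: CDB Add2=-4; issue SUB r1<-Add2 // r0:7,r1:Add2,r2:Add1,r3:8,r4:12,r5:3
cycle 7: CDB Add1=19; issue MUL r1<-Mul1 // r0:7,r1:Mul1,r2:19,r3:8,r4:12,r5:3
cycle 8: CDB Add2=12; issue ADD r4<-Add1 // r0:7,r1:Mul1,r2:19,r3:8,r4:Add1,r5:3
cycle 9: issue MUL r1<-Mul2 // r0:7,r1:Mul2,r2:19,r3:8,r4:Add1,r5:3
cycle 10: stall // r0:7,r1:Mul2,r2:19,r3:8,r4:Add1,r5:3
cycle 11: CDB Mul1=228; issue MUL r2<-Mul1 // r0:7,r1:Mul2,r2:Mul1,r3:8,r4:Add1,r5:3
cycle 12: - // r0:7,r1:Mul2,r2:Mul1,r3:8,r4:Add1,r5:3
cycle 13: CDB Add1=247 // r0:7,r1:Mul2,r2:Mul1,r3:8,r4:247,r5:3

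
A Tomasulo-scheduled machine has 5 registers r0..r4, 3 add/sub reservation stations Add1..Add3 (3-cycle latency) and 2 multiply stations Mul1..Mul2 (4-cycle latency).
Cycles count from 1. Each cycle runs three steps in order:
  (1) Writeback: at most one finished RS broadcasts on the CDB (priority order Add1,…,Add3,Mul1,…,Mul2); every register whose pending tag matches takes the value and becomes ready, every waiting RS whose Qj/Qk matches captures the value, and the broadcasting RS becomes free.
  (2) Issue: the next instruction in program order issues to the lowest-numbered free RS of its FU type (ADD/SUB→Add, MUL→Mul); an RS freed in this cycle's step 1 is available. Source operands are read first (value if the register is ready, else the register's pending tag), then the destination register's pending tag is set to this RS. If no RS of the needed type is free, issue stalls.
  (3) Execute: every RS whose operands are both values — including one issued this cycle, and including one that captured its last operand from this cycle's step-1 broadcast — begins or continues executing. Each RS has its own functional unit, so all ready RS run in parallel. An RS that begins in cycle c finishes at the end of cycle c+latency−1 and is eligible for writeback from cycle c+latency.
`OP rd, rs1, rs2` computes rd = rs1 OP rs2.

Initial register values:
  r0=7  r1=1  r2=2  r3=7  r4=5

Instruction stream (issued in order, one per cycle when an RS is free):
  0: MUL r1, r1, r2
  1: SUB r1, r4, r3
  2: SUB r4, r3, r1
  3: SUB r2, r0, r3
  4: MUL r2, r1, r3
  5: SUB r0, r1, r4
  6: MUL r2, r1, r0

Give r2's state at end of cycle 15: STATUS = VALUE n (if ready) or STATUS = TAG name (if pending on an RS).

cycle 1: issue MUL r1<-Mul1 // r0:7,r1:Mul1,r2:2,r3:7,r4:5
cycle 2: issue SUB r1<-Add1 // r0:7,r1:Add1,r2:2,r3:7,r4:5
cycle 3: issue SUB r4<-Add2 // r0:7,r1:Add1,r2:2,r3:7,r4:Add2
cycle 4: issue SUB r2<-Add3 // r0:7,r1:Add1,r2:Add3,r3:7,r4:Add2
cycle 5: CDB Add1=-2; issue MUL r2<-Mul2 // r0:7,r1:-2,r2:Mul2,r3:7,r4:Add2
cycle 6: CDB Mul1=2; issue SUB r0<-Add1 // r0:Add1,r1:-2,r2:Mul2,r3:7,r4:Add2
cycle 7: CDB Add3=0; issue MUL r2<-Mul1 // r0:Add1,r1:-2,r2:Mul1,r3:7,r4:Add2
cycle 8: CDB Add2=9 // r0:Add1,r1:-2,r2:Mul1,r3:7,r4:9
cycle 9: CDB Mul2=-14 // r0:Add1,r1:-2,r2:Mul1,r3:7,r4:9
cycle 10: - // r0:Add1,r1:-2,r2:Mul1,r3:7,r4:9
cycle 11: CDB Add1=-11 // r0:-11,r1:-2,r2:Mul1,r3:7,r4:9
cycle 12: - // r0:-11,r1:-2,r2:Mul1,r3:7,r4:9
cycle 13: - // r0:-11,r1:-2,r2:Mul1,r3:7,r4:9
cycle 14: - // r0:-11,r1:-2,r2:Mul1,r3:7,r4:9
cycle 15: CDB Mul1=22 // r0:-11,r1:-2,r2:22,r3:7,r4:9

STATUS = VALUE 22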